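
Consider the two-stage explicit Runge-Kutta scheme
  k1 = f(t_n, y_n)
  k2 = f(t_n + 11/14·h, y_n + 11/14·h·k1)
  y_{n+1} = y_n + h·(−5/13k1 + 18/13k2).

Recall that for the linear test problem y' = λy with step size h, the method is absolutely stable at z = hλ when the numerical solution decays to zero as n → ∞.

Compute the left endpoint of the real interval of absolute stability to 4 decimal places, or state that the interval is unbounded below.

z* = -0.9192.

Set f=λy, z=hλ:
  k1=λy_n ⇒ h·k1=z·y_n;  k2=λ(1+11/14z)y_n ⇒ h·k2=z(1+11/14z)y_n
  y_{n+1}/y_n = 1 − 5/13z + 18/13z(1+11/14z) = 1 + z + 99/91z²
  ⇒ R(z) = 1 + z + 99/91z².

Find x<0 with |R(x)|<1.
x=-0.73: |R|=0.8497
R=1: x+99/91x²=0 ⇒ x=−91/99=-0.9192; min R=1−1/(4·99/91)=0.7702>−1
Confirm numerically:
  x=-0.561: |R|=0.78139 <1
  x=-0.489: |R|=0.77114 <1
  x=-0.375: |R|=0.77799 <1
  x=-1.433: |R|=1.80102 >1
  x=-1.304: |R|=1.54590 >1
Stable set (-0.9192, 0).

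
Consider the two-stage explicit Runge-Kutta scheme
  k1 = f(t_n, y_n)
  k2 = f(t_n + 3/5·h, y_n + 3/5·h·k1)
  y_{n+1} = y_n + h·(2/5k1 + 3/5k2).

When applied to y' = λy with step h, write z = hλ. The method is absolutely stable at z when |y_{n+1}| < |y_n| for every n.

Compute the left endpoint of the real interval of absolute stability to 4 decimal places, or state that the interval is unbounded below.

On y'=λy, z=hλ:
  k1=λy_n ⇒ h·k1=z·y_n;  k2=λ(1+3/5z)y_n ⇒ h·k2=z(1+3/5z)y_n
  y_{n+1}/y_n = 1 + 2/5z + 3/5z(1+3/5z) = 1 + z + 9/25z²
  R(z) = 1 + z + 9/25z².

Boundary: |R(x)|=1, x<0.
x=-0.36: |R|=0.6867
R=1: x+9/25x²=0 ⇒ x=−25/9=-2.7778; min R=1−1/(4·9/25)=0.3056>−1
Confirm numerically:
  x=-2.707: |R|=0.93103 <1
  x=-1.578: |R|=0.31843 <1
  x=-1.510: |R|=0.31084 <1
  x=-1.226: |R|=0.31511 <1
  x=-3.202: |R|=1.48901 >1
  x=-2.879: |R|=1.10491 >1
  x=-2.845: |R|=1.06885 >1
Interval (-2.7778, 0).

left endpoint -2.7778.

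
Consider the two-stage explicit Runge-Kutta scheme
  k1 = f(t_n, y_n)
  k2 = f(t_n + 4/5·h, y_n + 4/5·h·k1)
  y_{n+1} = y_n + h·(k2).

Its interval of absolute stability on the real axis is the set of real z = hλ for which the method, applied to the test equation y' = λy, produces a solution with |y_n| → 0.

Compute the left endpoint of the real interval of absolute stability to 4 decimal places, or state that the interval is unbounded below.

left endpoint -1.2500.

Test eqn y'=λy, z=hλ:
  k1=λy_n ⇒ h·k1=z·y_n;  k2=λ(1+4/5z)y_n ⇒ h·k2=z(1+4/5z)y_n
  y_{n+1}/y_n = 1 + z(1+4/5z) = 1 + z + 4/5z²
  so R(z) = 1 + z + 4/5z².

Find x<0 with |R(x)|<1.
x=-0.58: |R|=0.6891
R=1: x+4/5x²=0 ⇒ x=−5/4=-1.2500; min R=1−1/(4·4/5)=0.6875>−1
Confirm numerically:
  x=-0.768: |R|=0.70386 <1
  x=-0.741: |R|=0.69826 <1
  x=-0.554: |R|=0.69153 <1
  x=-1.823: |R|=1.83566 >1
  x=-1.678: |R|=1.57455 >1
  x=-1.304: |R|=1.05633 >1
Stable set (-1.2500, 0).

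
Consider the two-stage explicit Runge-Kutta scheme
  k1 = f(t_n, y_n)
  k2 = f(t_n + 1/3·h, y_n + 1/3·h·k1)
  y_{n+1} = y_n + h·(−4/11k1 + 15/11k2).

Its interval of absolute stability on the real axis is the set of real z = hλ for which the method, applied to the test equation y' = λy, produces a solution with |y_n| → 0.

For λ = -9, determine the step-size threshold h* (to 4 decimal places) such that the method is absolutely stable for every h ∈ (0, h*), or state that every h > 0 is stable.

With y'=λy (z=hλ):
  k1=λy_n ⇒ h·k1=z·y_n;  k2=λ(1+1/3z)y_n ⇒ h·k2=z(1+1/3z)y_n
  y_{n+1}/y_n = 1 − 4/11z + 15/11z(1+1/3z) = 1 + z + 5/11z²
  so R(z) = 1 + z + 5/11z².

Need |R(x)|<1, x<0.
x=-1.15: |R|=0.4511
R=1: x+5/11x²=0 ⇒ x=−11/5=-2.2000; min R=1−1/(4·5/11)=0.4500>−1
Confirm numerically:
  x=-2.004: |R|=0.82146 <1
  x=-1.775: |R|=0.65710 <1
  x=-1.144: |R|=0.45088 <1
  x=-0.902: |R|=0.46782 <1
  x=-2.771: |R|=1.71920 >1
  x=-2.541: |R|=1.39386 >1
  x=-2.252: |R|=1.05323 >1
Interval (-2.2000, 0).

(-2.2000,0); λ=-9 ⇒ h* = (11/5)/9 = 0.2444.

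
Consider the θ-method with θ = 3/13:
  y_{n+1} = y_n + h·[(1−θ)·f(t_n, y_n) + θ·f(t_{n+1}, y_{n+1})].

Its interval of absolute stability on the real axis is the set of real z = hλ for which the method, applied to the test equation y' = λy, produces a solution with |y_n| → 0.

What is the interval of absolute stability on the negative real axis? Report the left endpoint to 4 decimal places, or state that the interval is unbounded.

On y'=λy, z=hλ:
  y_{n+1} = y_n + z·[10/13·y_n + 3/13·y_{n+1}] ⇒ (1 − 3/13z)y_{n+1} = (1 + 10/13z)y_n
  R(z) = (1 + 10/13z)/(1 − 3/13z).

Find x<0 with |R(x)|<1.
x=-1.18: |R|=0.0726
R=−1: 1+10/13x = −1+3/13x ⇒ -7/13x=2 ⇒ x=2/(-7/13)=-3.7143
Confirm numerically:
  x=-3.489: |R|=0.93280 <1
  x=-2.289: |R|=0.49781 <1
  x=-1.923: |R|=0.33193 <1
  x=-1.590: |R|=0.16320 <1
  x=-3.967: |R|=1.07104 >1
  x=-3.782: |R|=1.01947 >1
  x=-3.775: |R|=1.01747 >1
Stable set (-3.7143, 0).

z∈(-3.7143,0).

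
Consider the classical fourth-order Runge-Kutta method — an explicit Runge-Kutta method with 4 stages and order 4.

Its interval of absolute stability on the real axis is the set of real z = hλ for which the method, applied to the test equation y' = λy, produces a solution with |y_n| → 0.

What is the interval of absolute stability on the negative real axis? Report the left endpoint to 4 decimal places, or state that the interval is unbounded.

z∈(-2.7853,0).

On y'=λy, z=hλ:
  order 4, 4-stage ⇒ R(z)=1+z+z^2/2+z^3/6+z^4/24
  (e.g. R(-0.69)=0.50274, |R|=0.50274)

Solve |R(x)|<1 on ℝ⁻.
x=-0.69: |R|=0.5027
|R(-2.27)|=0.4633 |R(-1.2)|=0.3184 |R(-0.92)|=0.4033
Bisect:
  x_lo=-3.4444 |R|=2.5415  x_hi=-0.3577 |R|=0.6993
  mid=-1.90105 |R|=0.30509 →hi
  mid=-2.67272 |R|=0.84312 →hi
  mid=-3.05855 |R|=1.49646 →lo
  mid=-2.86564 |R|=1.12804 →lo
  mid=-2.76918 |R|=0.97597 →hi
  mid=-2.81741 |R|=1.04951 →lo
  mid=-2.79329 |R|=1.01213 →lo
  mid=-2.78124 |R|=0.99390 →hi
  ...
  [-2.78538,-2.78519] ⇒ x*=-2.7853
Interval (-2.7853, 0).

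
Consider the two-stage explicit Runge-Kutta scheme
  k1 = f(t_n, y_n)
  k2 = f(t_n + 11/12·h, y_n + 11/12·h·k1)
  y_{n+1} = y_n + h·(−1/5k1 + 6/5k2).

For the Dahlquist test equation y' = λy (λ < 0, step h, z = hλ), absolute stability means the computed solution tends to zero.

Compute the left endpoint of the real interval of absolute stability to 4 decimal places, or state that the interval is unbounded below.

On y'=λy, z=hλ:
  k1=λy_n ⇒ h·k1=z·y_n;  k2=λ(1+11/12z)y_n ⇒ h·k2=z(1+11/12z)y_n
  y_{n+1}/y_n = 1 − 1/5z + 6/5z(1+11/12z) = 1 + z + 11/10z²
  R(z) = 1 + z + 11/10z².

Boundary: |R(x)|=1, x<0.
x=-1.47: |R|=1.9070
R=1: x+11/10x²=0 ⇒ x=−10/11=-0.9091; min R=1−1/(4·11/10)=0.7727>−1
Confirm numerically:
  x=-0.740: |R|=0.86236 <1
  x=-0.645: |R|=0.81263 <1
  x=-0.625: |R|=0.80469 <1
  x=-1.317: |R|=1.59094 >1
  x=-1.312: |R|=1.58148 >1
  x=-1.104: |R|=1.23670 >1
Stable set (-0.9091, 0).

z* = -0.9091.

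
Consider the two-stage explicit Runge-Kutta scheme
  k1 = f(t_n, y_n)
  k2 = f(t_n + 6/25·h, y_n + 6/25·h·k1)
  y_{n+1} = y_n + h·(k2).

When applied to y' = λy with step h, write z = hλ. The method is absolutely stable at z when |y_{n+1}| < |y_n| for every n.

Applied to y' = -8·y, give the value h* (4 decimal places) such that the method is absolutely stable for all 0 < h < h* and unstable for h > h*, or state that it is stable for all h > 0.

(-4.1667,0); λ=-8 ⇒ h* = (25/6)/8 = 0.5208.

Test eqn y'=λy, z=hλ:
  k1=λy_n ⇒ h·k1=z·y_n;  k2=λ(1+6/25z)y_n ⇒ h·k2=z(1+6/25z)y_n
  y_{n+1}/y_n = 1 + z(1+6/25z) = 1 + z + 6/25z²
  R(z) = 1 + z + 6/25z².

Need |R(x)|<1, x<0.
x=-0.9: |R|=0.2944
R=1: x+6/25x²=0 ⇒ x=−25/6=-4.1667; min R=1−1/(4·6/25)=-0.0417>−1
Confirm numerically:
  x=-4.126: |R|=0.95973 <1
  x=-2.997: |R|=0.15868 <1
  x=-2.457: |R|=0.00816 <1
  x=-1.950: |R|=0.03740 <1
  x=-4.430: |R|=1.27998 >1
  x=-4.370: |R|=1.21326 >1
  x=-4.320: |R|=1.15898 >1
Interval (-4.1667, 0).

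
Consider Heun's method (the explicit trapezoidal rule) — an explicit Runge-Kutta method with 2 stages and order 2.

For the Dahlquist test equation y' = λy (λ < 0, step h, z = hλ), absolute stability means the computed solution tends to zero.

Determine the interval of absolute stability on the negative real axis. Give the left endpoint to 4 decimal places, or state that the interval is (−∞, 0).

(-2.0000, 0).

On y'=λy, z=hλ:
  order 2, 2-stage ⇒ R(z)=1+z+z^2/2
  (e.g. R(-1.03)=0.50045, |R|=0.50045)

Find x<0 with |R(x)|<1.
x=-1.03: |R|=0.5005
|R(-1.7)|=0.7450 |R(-1.57)|=0.6624 |R(-1.37)|=0.5685
Bisect:
  x_lo=-2.3836 |R|=1.4571  x_hi=-0.0662 |R|=0.9360
  mid=-1.22490 |R|=0.52529 →hi
  mid=-1.80423 |R|=0.82340 →hi
  mid=-2.09390 |R|=1.09831 →lo
  mid=-1.94907 |R|=0.95036 →hi
  mid=-2.02149 |R|=1.02172 →lo
  mid=-1.98528 |R|=0.98538 →hi
  mid=-2.00338 |R|=1.00339 →lo
  ...
  [-2.00013,-1.99999] ⇒ x*=-2.0000
So |R|<1 on (-2.0000, 0).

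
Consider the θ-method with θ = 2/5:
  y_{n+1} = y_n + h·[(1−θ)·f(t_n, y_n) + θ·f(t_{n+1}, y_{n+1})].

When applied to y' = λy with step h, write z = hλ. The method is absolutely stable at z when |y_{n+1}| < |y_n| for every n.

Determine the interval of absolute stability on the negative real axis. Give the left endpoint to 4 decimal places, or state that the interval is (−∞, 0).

z∈(-10.0000,0).

Set f=λy, z=hλ:
  y_{n+1} = y_n + z·[3/5·y_n + 2/5·y_{n+1}] ⇒ (1 − 2/5z)y_{n+1} = (1 + 3/5z)y_n
  R(z) = (1 + 3/5z)/(1 − 2/5z).

Solve |R(x)|<1 on ℝ⁻.
x=-1.25: |R|=0.1667
R=−1: 1+3/5x = −1+2/5x ⇒ -1/5x=2 ⇒ x=2/(-1/5)=-10.0000
Confirm numerically:
  x=-8.805: |R|=0.94715 <1
  x=-8.152: |R|=0.91326 <1
  x=-6.893: |R|=0.83461 <1
  x=-6.302: |R|=0.78993 <1
  x=-10.554: |R|=1.02122 >1
  x=-10.289: |R|=1.01130 >1
  x=-10.174: |R|=1.00686 >1
Stable set (-10.0000, 0).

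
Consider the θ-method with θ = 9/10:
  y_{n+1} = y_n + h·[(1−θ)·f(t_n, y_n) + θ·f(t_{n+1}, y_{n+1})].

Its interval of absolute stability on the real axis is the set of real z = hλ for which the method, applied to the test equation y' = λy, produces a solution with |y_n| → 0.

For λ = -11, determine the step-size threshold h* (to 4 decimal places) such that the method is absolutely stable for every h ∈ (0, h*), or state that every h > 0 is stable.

unbounded; (−∞, 0). Any h>0 works for λ=-11.

Test eqn y'=λy, z=hλ:
  y_{n+1} = y_n + z·[1/10·y_n + 9/10·y_{n+1}] ⇒ (1 − 9/10z)y_{n+1} = (1 + 1/10z)y_n
  Hence R(z) = (1 + 1/10z)/(1 − 9/10z).

Need |R(x)|<1, x<0.
x=-0.52: |R|=0.6458
x=-2: |R|=0.2857
x=-10: |R|=0.0000
x=-100: |R|=0.0989
θ=9/10≥1/2 ⇒ |1+1/10x|<|1−9/10x| ∀x<0 ⇒ interval (−∞,0).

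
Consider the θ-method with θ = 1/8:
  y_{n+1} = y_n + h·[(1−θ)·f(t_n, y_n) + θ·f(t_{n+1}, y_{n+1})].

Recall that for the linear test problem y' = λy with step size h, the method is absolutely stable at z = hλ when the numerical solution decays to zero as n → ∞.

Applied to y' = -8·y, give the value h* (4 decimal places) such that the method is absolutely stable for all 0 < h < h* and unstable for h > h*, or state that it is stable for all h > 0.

Set f=λy, z=hλ:
  y_{n+1} = y_n + z·[7/8·y_n + 1/8·y_{n+1}] ⇒ (1 − 1/8z)y_{n+1} = (1 + 7/8z)y_n
  R(z) = (1 + 7/8z)/(1 − 1/8z).

Find x<0 with |R(x)|<1.
x=-1.42: |R|=0.2059
R=−1: 1+7/8x = −1+1/8x ⇒ -3/4x=2 ⇒ x=2/(-3/4)=-2.6667
Confirm numerically:
  x=-2.340: |R|=0.81044 <1
  x=-2.084: |R|=0.65331 <1
  x=-2.015: |R|=0.60959 <1
  x=-1.202: |R|=0.04499 <1
  x=-2.885: |R|=1.12035 >1
  x=-2.846: |R|=1.09921 >1
So |R|<1 on (-2.6667, 0).

(-2.6667,0); λ=-8 ⇒ h* = (8/3)/8 = 0.3333.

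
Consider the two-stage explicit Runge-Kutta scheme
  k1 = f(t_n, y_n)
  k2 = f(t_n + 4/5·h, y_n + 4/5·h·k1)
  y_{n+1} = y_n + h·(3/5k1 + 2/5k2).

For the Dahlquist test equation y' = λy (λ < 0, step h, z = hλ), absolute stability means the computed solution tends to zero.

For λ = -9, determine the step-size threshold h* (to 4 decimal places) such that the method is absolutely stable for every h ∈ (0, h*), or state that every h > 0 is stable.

(-3.1250,0); λ=-9 ⇒ h* = (25/8)/9 = 0.3472.

Set f=λy, z=hλ:
  k1=λy_n ⇒ h·k1=z·y_n;  k2=λ(1+4/5z)y_n ⇒ h·k2=z(1+4/5z)y_n
  y_{n+1}/y_n = 1 + 3/5z + 2/5z(1+4/5z) = 1 + z + 8/25z²
  Hence R(z) = 1 + z + 8/25z².

Find x<0 with |R(x)|<1.
x=-1.22: |R|=0.2563
R=1: x+8/25x²=0 ⇒ x=−25/8=-3.1250; min R=1−1/(4·8/25)=0.2188>−1
Confirm numerically:
  x=-3.017: |R|=0.89573 <1
  x=-2.390: |R|=0.43787 <1
  x=-1.878: |R|=0.25060 <1
  x=-1.739: |R|=0.22872 <1
  x=-3.709: |R|=1.69314 >1
  x=-3.624: |R|=1.57868 >1
  x=-3.418: |R|=1.32047 >1
So |R|<1 on (-3.1250, 0).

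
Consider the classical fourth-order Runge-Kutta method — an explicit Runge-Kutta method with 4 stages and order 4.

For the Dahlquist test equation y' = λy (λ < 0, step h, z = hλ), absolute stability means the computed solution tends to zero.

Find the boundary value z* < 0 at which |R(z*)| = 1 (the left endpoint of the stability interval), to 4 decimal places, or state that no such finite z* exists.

On y'=λy, z=hλ:
  order 4, 4-stage ⇒ R(z)=1+z+z^2/2+z^3/6+z^4/24
  (e.g. R(-1.15)=0.33065, |R|=0.33065)

Solve |R(x)|<1 on ℝ⁻.
x=-1.15: |R|=0.3306
|R(-3.03)|=1.4361 |R(-2.78)|=0.9920 |R(-1.67)|=0.2723
Bisect:
  x_lo=-3.1795 |R|=1.7763  x_hi=-0.2972 |R|=0.7429
  mid=-1.73838 |R|=0.27756 →hi
  mid=-2.45895 |R|=0.60960 →hi
  mid=-2.81924 |R|=1.05239 →lo
  mid=-2.63909 |R|=0.80104 →hi
  mid=-2.72916 |R|=0.91862 →hi
  mid=-2.77420 |R|=0.98340 →hi
  mid=-2.79672 |R|=1.01736 →lo
  mid=-2.78546 |R|=1.00025 →lo
  ...
  [-2.78546,-2.78528] ⇒ x*=-2.7853
So |R|<1 on (-2.7853, 0).

z* = -2.7853.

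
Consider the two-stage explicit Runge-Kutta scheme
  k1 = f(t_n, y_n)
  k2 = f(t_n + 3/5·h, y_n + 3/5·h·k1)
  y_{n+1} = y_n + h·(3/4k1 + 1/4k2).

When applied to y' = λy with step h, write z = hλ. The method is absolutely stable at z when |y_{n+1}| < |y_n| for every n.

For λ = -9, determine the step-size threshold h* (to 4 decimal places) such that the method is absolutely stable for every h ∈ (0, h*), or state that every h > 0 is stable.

Test eqn y'=λy, z=hλ:
  k1=λy_n ⇒ h·k1=z·y_n;  k2=λ(1+3/5z)y_n ⇒ h·k2=z(1+3/5z)y_n
  y_{n+1}/y_n = 1 + 3/4z + 1/4z(1+3/5z) = 1 + z + 3/20z²
  Hence R(z) = 1 + z + 3/20z².

Solve |R(x)|<1 on ℝ⁻.
x=-0.76: |R|=0.3266
R=1: x+3/20x²=0 ⇒ x=−20/3=-6.6667; min R=1−1/(4·3/20)=-0.6667>−1
Confirm numerically:
  x=-5.819: |R|=0.26011 <1
  x=-4.531: |R|=0.45151 <1
  x=-3.078: |R|=0.65689 <1
  x=-6.988: |R|=1.33682 >1
  x=-6.827: |R|=1.16419 >1
  x=-6.802: |R|=1.13808 >1
So |R|<1 on (-6.6667, 0).

(-6.6667,0); λ=-9 ⇒ h* = (20/3)/9 = 0.7407.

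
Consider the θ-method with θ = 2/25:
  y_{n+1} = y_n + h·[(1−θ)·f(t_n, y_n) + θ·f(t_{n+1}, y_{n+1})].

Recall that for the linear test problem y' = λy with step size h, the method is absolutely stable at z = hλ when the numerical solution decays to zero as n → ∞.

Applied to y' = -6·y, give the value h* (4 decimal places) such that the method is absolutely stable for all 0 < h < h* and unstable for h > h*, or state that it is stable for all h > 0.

(-2.3810,0); λ=-6 ⇒ h* = (50/21)/6 = 0.3968.

With y'=λy (z=hλ):
  y_{n+1} = y_n + z·[23/25·y_n + 2/25·y_{n+1}] ⇒ (1 − 2/25z)y_{n+1} = (1 + 23/25z)y_n
  Hence R(z) = (1 + 23/25z)/(1 − 2/25z).

Solve |R(x)|<1 on ℝ⁻.
x=-1.17: |R|=0.0699
R=−1: 1+23/25x = −1+2/25x ⇒ -21/25x=2 ⇒ x=2/(-21/25)=-2.3810
Confirm numerically:
  x=-1.919: |R|=0.66360 <1
  x=-1.344: |R|=0.21352 <1
  x=-1.060: |R|=0.02286 <1
  x=-2.976: |R|=1.40372 >1
  x=-2.542: |R|=1.11242 >1
  x=-2.407: |R|=1.01835 >1
Stable set (-2.3810, 0).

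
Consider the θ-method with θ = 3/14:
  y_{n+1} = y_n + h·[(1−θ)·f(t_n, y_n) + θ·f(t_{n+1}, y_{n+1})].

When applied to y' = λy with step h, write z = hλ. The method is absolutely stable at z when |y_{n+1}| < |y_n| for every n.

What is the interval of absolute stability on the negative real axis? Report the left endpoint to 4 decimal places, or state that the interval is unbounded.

Set f=λy, z=hλ:
  y_{n+1} = y_n + z·[11/14·y_n + 3/14·y_{n+1}] ⇒ (1 − 3/14z)y_{n+1} = (1 + 11/14z)y_n
  R(z) = (1 + 11/14z)/(1 − 3/14z).

Need |R(x)|<1, x<0.
x=-1.78: |R|=0.2885
R=−1: 1+11/14x = −1+3/14x ⇒ -4/7x=2 ⇒ x=2/(-4/7)=-3.5000
Confirm numerically:
  x=-2.631: |R|=0.68246 <1
  x=-2.545: |R|=0.64687 <1
  x=-2.328: |R|=0.55318 <1
  x=-3.634: |R|=1.04305 >1
  x=-3.606: |R|=1.03417 >1
Interval (-3.5000, 0).

(-3.5000, 0).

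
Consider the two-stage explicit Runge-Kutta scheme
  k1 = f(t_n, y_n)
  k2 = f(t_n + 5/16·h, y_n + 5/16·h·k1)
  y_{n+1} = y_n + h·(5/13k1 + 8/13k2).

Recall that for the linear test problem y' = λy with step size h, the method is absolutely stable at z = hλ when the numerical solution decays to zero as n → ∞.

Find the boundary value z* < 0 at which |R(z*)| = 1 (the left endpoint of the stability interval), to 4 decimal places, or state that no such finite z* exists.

Set f=λy, z=hλ:
  k1=λy_n ⇒ h·k1=z·y_n;  k2=λ(1+5/16z)y_n ⇒ h·k2=z(1+5/16z)y_n
  y_{n+1}/y_n = 1 + 5/13z + 8/13z(1+5/16z) = 1 + z + 5/26z²
  ⇒ R(z) = 1 + z + 5/26z².

Find x<0 with |R(x)|<1.
x=-0.5: |R|=0.5481
R=1: x+5/26x²=0 ⇒ x=−26/5=-5.2000; min R=1−1/(4·5/26)=-0.3000>−1
Confirm numerically:
  x=-4.603: |R|=0.47154 <1
  x=-3.892: |R|=0.02101 <1
  x=-3.715: |R|=0.06092 <1
  x=-2.084: |R|=0.24880 <1
  x=-5.619: |R|=1.45276 >1
  x=-5.399: |R|=1.20662 >1
  x=-5.303: |R|=1.10504 >1
So |R|<1 on (-5.2000, 0).

z* = -5.2000.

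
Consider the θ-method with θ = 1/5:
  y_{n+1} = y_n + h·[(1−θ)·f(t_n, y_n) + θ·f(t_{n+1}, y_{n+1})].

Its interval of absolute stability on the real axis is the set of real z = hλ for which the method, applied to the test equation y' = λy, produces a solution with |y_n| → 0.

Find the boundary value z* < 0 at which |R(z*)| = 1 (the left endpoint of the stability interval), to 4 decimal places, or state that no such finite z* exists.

Test eqn y'=λy, z=hλ:
  y_{n+1} = y_n + z·[4/5·y_n + 1/5·y_{n+1}] ⇒ (1 − 1/5z)y_{n+1} = (1 + 4/5z)y_n
  so R(z) = (1 + 4/5z)/(1 − 1/5z).

Solve |R(x)|<1 on ℝ⁻.
x=-0.99: |R|=0.1736
R=−1: 1+4/5x = −1+1/5x ⇒ -3/5x=2 ⇒ x=2/(-3/5)=-3.3333
Confirm numerically:
  x=-2.734: |R|=0.76752 <1
  x=-1.718: |R|=0.27865 <1
  x=-1.671: |R|=0.25244 <1
  x=-3.691: |R|=1.12346 >1
  x=-3.611: |R|=1.09674 >1
  x=-3.492: |R|=1.05605 >1
Interval (-3.3333, 0).

z* = -3.3333.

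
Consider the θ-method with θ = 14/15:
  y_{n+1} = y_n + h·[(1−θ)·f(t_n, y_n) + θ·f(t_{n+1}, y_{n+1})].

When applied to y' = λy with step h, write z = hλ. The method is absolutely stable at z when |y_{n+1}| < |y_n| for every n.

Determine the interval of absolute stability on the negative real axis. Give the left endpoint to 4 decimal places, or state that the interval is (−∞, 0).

On y'=λy, z=hλ:
  y_{n+1} = y_n + z·[1/15·y_n + 14/15·y_{n+1}] ⇒ (1 − 14/15z)y_{n+1} = (1 + 1/15z)y_n
  so R(z) = (1 + 1/15z)/(1 − 14/15z).

Need |R(x)|<1, x<0.
x=-0.58: |R|=0.6237
x=-2: |R|=0.3023
x=-10: |R|=0.0323
x=-100: |R|=0.0601
θ=14/15≥1/2 ⇒ |1+1/15x|<|1−14/15x| ∀x<0 ⇒ unbounded interval.

interval (−∞, 0).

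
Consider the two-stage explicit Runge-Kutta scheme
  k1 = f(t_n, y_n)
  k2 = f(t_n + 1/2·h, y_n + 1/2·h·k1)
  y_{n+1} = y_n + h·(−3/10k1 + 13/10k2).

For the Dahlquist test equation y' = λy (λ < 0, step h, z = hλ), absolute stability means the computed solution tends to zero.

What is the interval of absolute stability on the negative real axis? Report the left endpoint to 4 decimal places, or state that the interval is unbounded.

On y'=λy, z=hλ:
  k1=λy_n ⇒ h·k1=z·y_n;  k2=λ(1+1/2z)y_n ⇒ h·k2=z(1+1/2z)y_n
  y_{n+1}/y_n = 1 − 3/10z + 13/10z(1+1/2z) = 1 + z + 13/20z²
  so R(z) = 1 + z + 13/20z².

Find x<0 with |R(x)|<1.
x=-0.55: |R|=0.6466
R=1: x+13/20x²=0 ⇒ x=−20/13=-1.5385; min R=1−1/(4·13/20)=0.6154>−1
Confirm numerically:
  x=-1.504: |R|=0.96631 <1
  x=-1.344: |R|=0.83012 <1
  x=-0.839: |R|=0.61855 <1
  x=-0.791: |R|=0.61569 <1
  x=-2.127: |R|=1.81368 >1
  x=-2.070: |R|=1.71518 >1
Stable set (-1.5385, 0).

(-1.5385, 0).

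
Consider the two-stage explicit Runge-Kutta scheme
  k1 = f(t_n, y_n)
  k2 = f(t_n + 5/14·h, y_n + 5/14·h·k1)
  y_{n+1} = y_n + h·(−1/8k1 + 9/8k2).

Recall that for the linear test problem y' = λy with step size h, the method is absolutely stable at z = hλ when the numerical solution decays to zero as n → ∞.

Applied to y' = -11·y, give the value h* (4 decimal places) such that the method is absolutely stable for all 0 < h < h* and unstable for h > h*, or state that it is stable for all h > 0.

(-2.4889,0); λ=-11 ⇒ h* = (112/45)/11 = 0.2263.

On y'=λy, z=hλ:
  k1=λy_n ⇒ h·k1=z·y_n;  k2=λ(1+5/14z)y_n ⇒ h·k2=z(1+5/14z)y_n
  y_{n+1}/y_n = 1 − 1/8z + 9/8z(1+5/14z) = 1 + z + 45/112z²
  ⇒ R(z) = 1 + z + 45/112z².

Boundary: |R(x)|=1, x<0.
x=-1.49: |R|=0.4020
R=1: x+45/112x²=0 ⇒ x=−112/45=-2.4889; min R=1−1/(4·45/112)=0.3778>−1
Confirm numerically:
  x=-2.136: |R|=0.69715 <1
  x=-1.870: |R|=0.53500 <1
  x=-1.606: |R|=0.43030 <1
  x=-1.374: |R|=0.38452 <1
  x=-2.907: |R|=1.48835 >1
  x=-2.851: |R|=1.41480 >1
  x=-2.622: |R|=1.14023 >1
Interval (-2.4889, 0).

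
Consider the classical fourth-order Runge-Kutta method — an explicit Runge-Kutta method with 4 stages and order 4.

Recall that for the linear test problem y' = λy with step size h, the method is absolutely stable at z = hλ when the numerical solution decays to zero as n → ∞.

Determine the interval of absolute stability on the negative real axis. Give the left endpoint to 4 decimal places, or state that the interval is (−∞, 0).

On y'=λy, z=hλ:
  order 4, 4-stage ⇒ R(z)=1+z+z^2/2+z^3/6+z^4/24
  (e.g. R(-1.07)=0.35289, |R|=0.35289)

Need |R(x)|<1, x<0.
x=-1.07: |R|=0.3529
|R(-1.75)|=0.2788 |R(-1.61)|=0.2705 |R(-0.76)|=0.4695
Bisect:
  x_lo=-3.3452 |R|=2.2286  x_hi=-0.2295 |R|=0.7949
  mid=-1.78733 |R|=0.28354 →hi
  mid=-2.56625 |R|=0.71694 →hi
  mid=-2.95571 |R|=1.28884 →lo
  mid=-2.76098 |R|=0.96395 →hi
  mid=-2.85834 |R|=1.11584 →lo
  mid=-2.80966 |R|=1.03736 →lo
  mid=-2.78532 |R|=1.00004 →lo
  mid=-2.77315 |R|=0.98184 →hi
  mid=-2.77923 |R|=0.99090 →hi
  mid=-2.78228 |R|=0.99546 →hi
  ...
  [-2.78532,-2.78513] ⇒ x*=-2.7853
Stable set (-2.7853, 0).

(-2.7853, 0).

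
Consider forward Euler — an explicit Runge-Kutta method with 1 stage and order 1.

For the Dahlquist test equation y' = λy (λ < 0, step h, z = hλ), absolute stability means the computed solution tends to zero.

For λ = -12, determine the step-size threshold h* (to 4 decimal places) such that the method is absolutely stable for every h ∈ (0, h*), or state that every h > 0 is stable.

(-2.0000,0); λ=-12 ⇒ h* = 0.1667.

With y'=λy (z=hλ):
  order 1, 1-stage ⇒ R(z)=1+z
  (e.g. R(-0.85)=0.15000, |R|=0.15000)

Find x<0 with |R(x)|<1.
x=-0.85: |R|=0.1500
|R(-1.15)|=0.1500 |R(-0.8)|=0.2000 |R(-0.78)|=0.2200
Bisect:
  x_lo=-2.8094 |R|=1.8094  x_hi=-0.3345 |R|=0.6655
  mid=-1.57194 |R|=0.57194 →hi
  mid=-2.19065 |R|=1.19065 →lo
  mid=-1.88130 |R|=0.88130 →hi
  mid=-2.03597 |R|=1.03597 →lo
  mid=-1.95864 |R|=0.95864 →hi
  mid=-1.99730 |R|=0.99730 →hi
  mid=-2.01664 |R|=1.01664 →lo
  mid=-2.00697 |R|=1.00697 →lo
  ...
  [-2.00002,-1.99987] ⇒ x*=-2.0000
Stable set (-2.0000, 0).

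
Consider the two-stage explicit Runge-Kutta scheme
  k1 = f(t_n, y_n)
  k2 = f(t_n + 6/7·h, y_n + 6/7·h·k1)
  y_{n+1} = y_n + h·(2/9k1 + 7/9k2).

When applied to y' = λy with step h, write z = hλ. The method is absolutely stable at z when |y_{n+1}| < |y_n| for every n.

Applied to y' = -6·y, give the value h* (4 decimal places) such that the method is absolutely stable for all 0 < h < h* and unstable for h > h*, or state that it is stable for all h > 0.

On y'=λy, z=hλ:
  k1=λy_n ⇒ h·k1=z·y_n;  k2=λ(1+6/7z)y_n ⇒ h·k2=z(1+6/7z)y_n
  y_{n+1}/y_n = 1 + 2/9z + 7/9z(1+6/7z) = 1 + z + 2/3z²
  so R(z) = 1 + z + 2/3z².

Need |R(x)|<1, x<0.
x=-1.45: |R|=0.9517
R=1: x+2/3x²=0 ⇒ x=−3/2=-1.5000; min R=1−1/(4·2/3)=0.6250>−1
Confirm numerically:
  x=-1.310: |R|=0.83407 <1
  x=-1.027: |R|=0.67615 <1
  x=-0.964: |R|=0.65553 <1
  x=-0.907: |R|=0.64143 <1
  x=-1.898: |R|=1.50360 >1
  x=-1.637: |R|=1.14951 >1
  x=-1.541: |R|=1.04212 >1
Stable set (-1.5000, 0).

(-1.5000,0); λ=-6 ⇒ h* = (3/2)/6 = 0.2500.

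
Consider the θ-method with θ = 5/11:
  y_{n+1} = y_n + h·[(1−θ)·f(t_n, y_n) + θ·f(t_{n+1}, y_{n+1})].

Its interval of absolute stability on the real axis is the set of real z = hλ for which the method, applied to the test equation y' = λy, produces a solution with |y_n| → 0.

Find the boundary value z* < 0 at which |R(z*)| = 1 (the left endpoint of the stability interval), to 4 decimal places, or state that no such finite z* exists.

z* = -22.0000.

With y'=λy (z=hλ):
  y_{n+1} = y_n + z·[6/11·y_n + 5/11·y_{n+1}] ⇒ (1 − 5/11z)y_{n+1} = (1 + 6/11z)y_n
  ⇒ R(z) = (1 + 6/11z)/(1 − 5/11z).

Boundary: |R(x)|=1, x<0.
x=-1.63: |R|=0.0637
R=−1: 1+6/11x = −1+5/11x ⇒ -1/11x=2 ⇒ x=2/(-1/11)=-22.0000
Confirm numerically:
  x=-19.138: |R|=0.97317 <1
  x=-18.164: |R|=0.96233 <1
  x=-15.632: |R|=0.92858 <1
  x=-13.301: |R|=0.88776 <1
  x=-22.231: |R|=1.00189 >1
  x=-22.168: |R|=1.00138 >1
Interval (-22.0000, 0).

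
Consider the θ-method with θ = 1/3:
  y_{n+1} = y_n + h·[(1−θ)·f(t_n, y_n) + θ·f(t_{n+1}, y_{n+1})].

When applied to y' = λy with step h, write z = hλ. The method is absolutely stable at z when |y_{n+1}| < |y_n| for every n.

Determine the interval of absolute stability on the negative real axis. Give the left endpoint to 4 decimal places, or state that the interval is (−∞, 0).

Set f=λy, z=hλ:
  y_{n+1} = y_n + z·[2/3·y_n + 1/3·y_{n+1}] ⇒ (1 − 1/3z)y_{n+1} = (1 + 2/3z)y_n
  R(z) = (1 + 2/3z)/(1 − 1/3z).

Need |R(x)|<1, x<0.
x=-1.59: |R|=0.0392
R=−1: 1+2/3x = −1+1/3x ⇒ -1/3x=2 ⇒ x=2/(-1/3)=-6.0000
Confirm numerically:
  x=-5.898: |R|=0.98854 <1
  x=-5.512: |R|=0.94267 <1
  x=-3.437: |R|=0.60183 <1
  x=-6.539: |R|=1.05650 >1
  x=-6.204: |R|=1.02216 >1
  x=-6.056: |R|=1.00618 >1
Stable set (-6.0000, 0).

z∈(-6.0000,0).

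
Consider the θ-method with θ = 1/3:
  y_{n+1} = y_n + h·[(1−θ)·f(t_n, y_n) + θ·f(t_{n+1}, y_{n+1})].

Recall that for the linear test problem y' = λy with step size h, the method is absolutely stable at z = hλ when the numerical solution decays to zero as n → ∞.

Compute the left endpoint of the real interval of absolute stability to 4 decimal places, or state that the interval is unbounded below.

Test eqn y'=λy, z=hλ:
  y_{n+1} = y_n + z·[2/3·y_n + 1/3·y_{n+1}] ⇒ (1 − 1/3z)y_{n+1} = (1 + 2/3z)y_n
  so R(z) = (1 + 2/3z)/(1 − 1/3z).

Need |R(x)|<1, x<0.
x=-1.42: |R|=0.0362
R=−1: 1+2/3x = −1+1/3x ⇒ -1/3x=2 ⇒ x=2/(-1/3)=-6.0000
Confirm numerically:
  x=-5.839: |R|=0.98179 <1
  x=-5.750: |R|=0.97143 <1
  x=-5.076: |R|=0.88559 <1
  x=-6.554: |R|=1.05799 >1
  x=-6.365: |R|=1.03897 >1
Stable set (-6.0000, 0).

left endpoint -6.0000.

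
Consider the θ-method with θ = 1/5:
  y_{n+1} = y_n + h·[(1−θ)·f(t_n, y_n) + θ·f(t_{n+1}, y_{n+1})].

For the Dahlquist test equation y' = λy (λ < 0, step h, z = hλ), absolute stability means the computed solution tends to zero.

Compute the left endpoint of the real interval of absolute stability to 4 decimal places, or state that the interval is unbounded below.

Test eqn y'=λy, z=hλ:
  y_{n+1} = y_n + z·[4/5·y_n + 1/5·y_{n+1}] ⇒ (1 − 1/5z)y_{n+1} = (1 + 4/5z)y_n
  so R(z) = (1 + 4/5z)/(1 − 1/5z).

Solve |R(x)|<1 on ℝ⁻.
x=-1.08: |R|=0.1118
R=−1: 1+4/5x = −1+1/5x ⇒ -3/5x=2 ⇒ x=2/(-3/5)=-3.3333
Confirm numerically:
  x=-2.862: |R|=0.82015 <1
  x=-2.855: |R|=0.81731 <1
  x=-1.883: |R|=0.36786 <1
  x=-3.786: |R|=1.15456 >1
  x=-3.540: |R|=1.07260 >1
Stable set (-3.3333, 0).

left endpoint -3.3333.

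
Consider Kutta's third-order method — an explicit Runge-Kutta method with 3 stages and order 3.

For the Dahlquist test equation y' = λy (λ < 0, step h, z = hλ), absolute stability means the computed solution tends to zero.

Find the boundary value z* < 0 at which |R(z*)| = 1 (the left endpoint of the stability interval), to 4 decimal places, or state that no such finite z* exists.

z* = -2.5127.

Set f=λy, z=hλ:
  order 3, 3-stage ⇒ R(z)=1+z+z^2/2+z^3/6
  (e.g. R(-0.76)=0.45564, |R|=0.45564)

Solve |R(x)|<1 on ℝ⁻.
x=-0.76: |R|=0.4556
|R(-2.7)|=1.3355 |R(-1.93)|=0.2657 |R(-1.11)|=0.2781
Bisect:
  x_lo=-2.8869 |R|=1.7297  x_hi=-0.2318 |R|=0.7930
  mid=-1.55935 |R|=0.02449 →hi
  mid=-2.22311 |R|=0.58319 →hi
  mid=-2.55500 |R|=1.07083 →lo
  mid=-2.38905 |R|=0.80788 →hi
  mid=-2.47203 |R|=0.93429 →hi
  mid=-2.51351 |R|=1.00126 →lo
  mid=-2.49277 |R|=0.96745 →hi
  ...
  [-2.51286,-2.51270] ⇒ x*=-2.5127
So |R|<1 on (-2.5127, 0).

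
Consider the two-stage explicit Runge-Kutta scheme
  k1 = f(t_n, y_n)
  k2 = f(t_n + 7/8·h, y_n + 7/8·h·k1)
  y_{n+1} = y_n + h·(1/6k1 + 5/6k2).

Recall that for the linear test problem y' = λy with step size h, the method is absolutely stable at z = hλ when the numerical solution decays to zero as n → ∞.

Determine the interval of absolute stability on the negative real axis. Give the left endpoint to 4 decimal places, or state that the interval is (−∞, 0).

(-1.3714, 0).

On y'=λy, z=hλ:
  k1=λy_n ⇒ h·k1=z·y_n;  k2=λ(1+7/8z)y_n ⇒ h·k2=z(1+7/8z)y_n
  y_{n+1}/y_n = 1 + 1/6z + 5/6z(1+7/8z) = 1 + z + 35/48z²
  ⇒ R(z) = 1 + z + 35/48z².

Solve |R(x)|<1 on ℝ⁻.
x=-0.43: |R|=0.7048
R=1: x+35/48x²=0 ⇒ x=−48/35=-1.3714; min R=1−1/(4·35/48)=0.6571>−1
Confirm numerically:
  x=-1.180: |R|=0.83529 <1
  x=-1.020: |R|=0.73863 <1
  x=-1.000: |R|=0.72917 <1
  x=-0.644: |R|=0.65841 <1
  x=-1.854: |R|=1.65238 >1
  x=-1.672: |R|=1.36645 >1
  x=-1.632: |R|=1.31008 >1
Interval (-1.3714, 0).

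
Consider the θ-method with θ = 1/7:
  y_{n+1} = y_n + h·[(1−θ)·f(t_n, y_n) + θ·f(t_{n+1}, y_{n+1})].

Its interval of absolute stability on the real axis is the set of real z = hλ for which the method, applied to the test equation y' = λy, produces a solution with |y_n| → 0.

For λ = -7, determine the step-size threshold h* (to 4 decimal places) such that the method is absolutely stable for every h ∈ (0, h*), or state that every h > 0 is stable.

Set f=λy, z=hλ:
  y_{n+1} = y_n + z·[6/7·y_n + 1/7·y_{n+1}] ⇒ (1 − 1/7z)y_{n+1} = (1 + 6/7z)y_n
  Hence R(z) = (1 + 6/7z)/(1 − 1/7z).

Find x<0 with |R(x)|<1.
x=-0.96: |R|=0.1558
R=−1: 1+6/7x = −1+1/7x ⇒ -5/7x=2 ⇒ x=2/(-5/7)=-2.8000
Confirm numerically:
  x=-2.613: |R|=0.90274 <1
  x=-2.303: |R|=0.73288 <1
  x=-2.083: |R|=0.60531 <1
  x=-1.293: |R|=0.09140 <1
  x=-2.877: |R|=1.03898 >1
  x=-2.874: |R|=1.03747 >1
Interval (-2.8000, 0).

(-2.8000,0); λ=-7 ⇒ h* = (14/5)/7 = 0.4000.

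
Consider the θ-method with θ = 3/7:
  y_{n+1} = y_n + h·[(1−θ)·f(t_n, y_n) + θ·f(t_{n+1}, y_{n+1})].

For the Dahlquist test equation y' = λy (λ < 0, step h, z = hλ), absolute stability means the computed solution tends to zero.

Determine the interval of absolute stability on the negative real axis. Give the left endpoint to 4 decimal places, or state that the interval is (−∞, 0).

(-14.0000, 0).

Test eqn y'=λy, z=hλ:
  y_{n+1} = y_n + z·[4/7·y_n + 3/7·y_{n+1}] ⇒ (1 − 3/7z)y_{n+1} = (1 + 4/7z)y_n
  R(z) = (1 + 4/7z)/(1 − 3/7z).

Boundary: |R(x)|=1, x<0.
x=-0.48: |R|=0.6019
R=−1: 1+4/7x = −1+3/7x ⇒ -1/7x=2 ⇒ x=2/(-1/7)=-14.0000
Confirm numerically:
  x=-13.734: |R|=0.99448 <1
  x=-11.057: |R|=0.92674 <1
  x=-10.202: |R|=0.89901 <1
  x=-14.438: |R|=1.00871 >1
  x=-14.157: |R|=1.00317 >1
Stable set (-14.0000, 0).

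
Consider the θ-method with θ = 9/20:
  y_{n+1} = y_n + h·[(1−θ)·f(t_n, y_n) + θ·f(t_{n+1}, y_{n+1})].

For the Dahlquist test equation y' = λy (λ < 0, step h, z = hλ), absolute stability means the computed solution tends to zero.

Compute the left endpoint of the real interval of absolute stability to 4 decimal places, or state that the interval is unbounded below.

With y'=λy (z=hλ):
  y_{n+1} = y_n + z·[11/20·y_n + 9/20·y_{n+1}] ⇒ (1 − 9/20z)y_{n+1} = (1 + 11/20z)y_n
  ⇒ R(z) = (1 + 11/20z)/(1 − 9/20z).

Find x<0 with |R(x)|<1.
x=-0.42: |R|=0.6468
R=−1: 1+11/20x = −1+9/20x ⇒ -1/10x=2 ⇒ x=2/(-1/10)=-20.0000
Confirm numerically:
  x=-18.594: |R|=0.98499 <1
  x=-16.607: |R|=0.95996 <1
  x=-14.923: |R|=0.93420 <1
  x=-20.340: |R|=1.00335 >1
  x=-20.281: |R|=1.00277 >1
Interval (-20.0000, 0).

left endpoint -20.0000.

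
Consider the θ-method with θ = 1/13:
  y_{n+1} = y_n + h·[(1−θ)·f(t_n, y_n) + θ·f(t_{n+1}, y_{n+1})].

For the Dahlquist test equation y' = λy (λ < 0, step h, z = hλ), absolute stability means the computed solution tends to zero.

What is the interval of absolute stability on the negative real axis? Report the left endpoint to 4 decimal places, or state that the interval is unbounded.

z∈(-2.3636,0).

With y'=λy (z=hλ):
  y_{n+1} = y_n + z·[12/13·y_n + 1/13·y_{n+1}] ⇒ (1 − 1/13z)y_{n+1} = (1 + 12/13z)y_n
  so R(z) = (1 + 12/13z)/(1 − 1/13z).

Need |R(x)|<1, x<0.
x=-1.67: |R|=0.4799
R=−1: 1+12/13x = −1+1/13x ⇒ -11/13x=2 ⇒ x=2/(-11/13)=-2.3636
Confirm numerically:
  x=-1.944: |R|=0.69111 <1
  x=-1.534: |R|=0.37209 <1
  x=-1.247: |R|=0.13785 <1
  x=-2.938: |R|=1.39641 >1
  x=-2.839: |R|=1.33013 >1
  x=-2.722: |R|=1.25073 >1
So |R|<1 on (-2.3636, 0).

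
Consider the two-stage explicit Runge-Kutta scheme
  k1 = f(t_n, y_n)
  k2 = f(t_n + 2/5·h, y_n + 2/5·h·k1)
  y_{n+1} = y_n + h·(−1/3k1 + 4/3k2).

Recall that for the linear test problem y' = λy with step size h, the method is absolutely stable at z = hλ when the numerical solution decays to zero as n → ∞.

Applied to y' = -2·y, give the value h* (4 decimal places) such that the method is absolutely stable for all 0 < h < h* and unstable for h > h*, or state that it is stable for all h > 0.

(-1.8750,0); λ=-2 ⇒ h* = (15/8)/2 = 0.9375.

On y'=λy, z=hλ:
  k1=λy_n ⇒ h·k1=z·y_n;  k2=λ(1+2/5z)y_n ⇒ h·k2=z(1+2/5z)y_n
  y_{n+1}/y_n = 1 − 1/3z + 4/3z(1+2/5z) = 1 + z + 8/15z²
  so R(z) = 1 + z + 8/15z².

Find x<0 with |R(x)|<1.
x=-0.36: |R|=0.7091
R=1: x+8/15x²=0 ⇒ x=−15/8=-1.8750; min R=1−1/(4·8/15)=0.5312>−1
Confirm numerically:
  x=-1.641: |R|=0.79520 <1
  x=-1.025: |R|=0.53533 <1
  x=-0.936: |R|=0.53125 <1
  x=-2.385: |R|=1.64872 >1
  x=-2.123: |R|=1.28080 >1
Interval (-1.8750, 0).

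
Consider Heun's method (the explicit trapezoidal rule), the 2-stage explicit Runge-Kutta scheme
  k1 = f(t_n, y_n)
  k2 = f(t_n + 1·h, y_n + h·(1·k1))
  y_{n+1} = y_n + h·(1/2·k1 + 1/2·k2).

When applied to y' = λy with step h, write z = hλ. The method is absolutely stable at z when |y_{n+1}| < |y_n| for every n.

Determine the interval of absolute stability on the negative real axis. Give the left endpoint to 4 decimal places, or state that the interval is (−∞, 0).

On y'=λy, z=hλ:
  order 2, 2-stage ⇒ R(z)=1+z+z^2/2
  (e.g. R(-1.22)=0.52420, |R|=0.52420)

Need |R(x)|<1, x<0.
x=-1.22: |R|=0.5242
|R(-2.12)|=1.1272 |R(-1.87)|=0.8785 |R(-1.24)|=0.5288
Bisect:
  x_lo=-2.3356 |R|=1.3919  x_hi=-0.3775 |R|=0.6938
  mid=-1.35652 |R|=0.56355 →hi
  mid=-1.84605 |R|=0.85790 →hi
  mid=-2.09081 |R|=1.09493 →lo
  mid=-1.96843 |R|=0.96893 →hi
  mid=-2.02962 |R|=1.03006 →lo
  mid=-1.99902 |R|=0.99903 →hi
  mid=-2.01432 |R|=1.01443 →lo
  ...
  [-2.00010,-1.99998] ⇒ x*=-2.0000
Interval (-2.0000, 0).

z∈(-2.0000,0).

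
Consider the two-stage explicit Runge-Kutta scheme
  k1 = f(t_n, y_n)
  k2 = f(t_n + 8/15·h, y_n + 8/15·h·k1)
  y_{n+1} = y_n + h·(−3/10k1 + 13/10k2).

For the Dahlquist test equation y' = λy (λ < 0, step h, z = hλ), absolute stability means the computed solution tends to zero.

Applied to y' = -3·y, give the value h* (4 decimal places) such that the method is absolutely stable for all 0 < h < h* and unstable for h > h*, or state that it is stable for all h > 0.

(-1.4423,0); λ=-3 ⇒ h* = (75/52)/3 = 0.4808.

Test eqn y'=λy, z=hλ:
  k1=λy_n ⇒ h·k1=z·y_n;  k2=λ(1+8/15z)y_n ⇒ h·k2=z(1+8/15z)y_n
  y_{n+1}/y_n = 1 − 3/10z + 13/10z(1+8/15z) = 1 + z + 52/75z²
  R(z) = 1 + z + 52/75z².

Need |R(x)|<1, x<0.
x=-1.57: |R|=1.1390
R=1: x+52/75x²=0 ⇒ x=−75/52=-1.4423; min R=1−1/(4·52/75)=0.6394>−1
Confirm numerically:
  x=-1.271: |R|=0.84904 <1
  x=-1.091: |R|=0.73426 <1
  x=-1.084: |R|=0.73071 <1
  x=-0.774: |R|=0.64136 <1
  x=-1.909: |R|=1.61770 >1
  x=-1.800: |R|=1.44640 >1
  x=-1.549: |R|=1.11458 >1
Interval (-1.4423, 0).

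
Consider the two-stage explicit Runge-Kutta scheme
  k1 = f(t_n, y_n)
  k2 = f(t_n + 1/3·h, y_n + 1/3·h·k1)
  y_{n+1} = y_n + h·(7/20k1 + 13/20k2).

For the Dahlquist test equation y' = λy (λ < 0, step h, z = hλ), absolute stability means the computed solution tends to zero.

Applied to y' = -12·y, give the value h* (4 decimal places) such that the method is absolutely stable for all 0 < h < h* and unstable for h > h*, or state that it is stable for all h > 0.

(-4.6154,0); λ=-12 ⇒ h* = (60/13)/12 = 0.3846.

With y'=λy (z=hλ):
  k1=λy_n ⇒ h·k1=z·y_n;  k2=λ(1+1/3z)y_n ⇒ h·k2=z(1+1/3z)y_n
  y_{n+1}/y_n = 1 + 7/20z + 13/20z(1+1/3z) = 1 + z + 13/60z²
  ⇒ R(z) = 1 + z + 13/60z².

Need |R(x)|<1, x<0.
x=-0.66: |R|=0.4344
R=1: x+13/60x²=0 ⇒ x=−60/13=-4.6154; min R=1−1/(4·13/60)=-0.1538>−1
Confirm numerically:
  x=-2.997: |R|=0.05090 <1
  x=-2.398: |R|=0.15208 <1
  x=-2.165: |R|=0.14943 <1
  x=-2.108: |R|=0.14521 <1
  x=-5.177: |R|=1.62995 >1
  x=-5.009: |R|=1.42718 >1
So |R|<1 on (-4.6154, 0).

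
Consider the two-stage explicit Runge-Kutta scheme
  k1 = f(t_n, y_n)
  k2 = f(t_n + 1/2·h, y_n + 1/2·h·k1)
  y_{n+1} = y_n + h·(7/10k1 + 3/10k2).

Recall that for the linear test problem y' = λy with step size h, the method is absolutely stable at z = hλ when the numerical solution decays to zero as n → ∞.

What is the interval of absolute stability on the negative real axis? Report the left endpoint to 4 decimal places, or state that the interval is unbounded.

On y'=λy, z=hλ:
  k1=λy_n ⇒ h·k1=z·y_n;  k2=λ(1+1/2z)y_n ⇒ h·k2=z(1+1/2z)y_n
  y_{n+1}/y_n = 1 + 7/10z + 3/10z(1+1/2z) = 1 + z + 3/20z²
  so R(z) = 1 + z + 3/20z².

Find x<0 with |R(x)|<1.
x=-0.55: |R|=0.4954
R=1: x+3/20x²=0 ⇒ x=−20/3=-6.6667; min R=1−1/(4·3/20)=-0.6667>−1
Confirm numerically:
  x=-6.377: |R|=0.72292 <1
  x=-6.328: |R|=0.67854 <1
  x=-3.631: |R|=0.65338 <1
  x=-2.675: |R|=0.60166 <1
  x=-7.020: |R|=1.37206 >1
  x=-6.886: |R|=1.22655 >1
  x=-6.711: |R|=1.04463 >1
Stable set (-6.6667, 0).

(-6.6667, 0).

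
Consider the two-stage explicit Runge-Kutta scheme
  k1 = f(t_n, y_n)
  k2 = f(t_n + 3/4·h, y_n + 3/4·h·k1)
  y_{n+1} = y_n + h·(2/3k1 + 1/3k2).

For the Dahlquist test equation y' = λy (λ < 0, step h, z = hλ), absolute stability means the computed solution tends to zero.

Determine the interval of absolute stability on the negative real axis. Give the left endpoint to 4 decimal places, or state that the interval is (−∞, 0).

z∈(-4.0000,0).

Test eqn y'=λy, z=hλ:
  k1=λy_n ⇒ h·k1=z·y_n;  k2=λ(1+3/4z)y_n ⇒ h·k2=z(1+3/4z)y_n
  y_{n+1}/y_n = 1 + 2/3z + 1/3z(1+3/4z) = 1 + z + 1/4z²
  R(z) = 1 + z + 1/4z².

Solve |R(x)|<1 on ℝ⁻.
x=-1.31: |R|=0.1190
R=1: x+1/4x²=0 ⇒ x=−4=-4.0000; min R=1−1/(4·1/4)=0.0000>−1
Confirm numerically:
  x=-3.731: |R|=0.74909 <1
  x=-3.649: |R|=0.67980 <1
  x=-3.004: |R|=0.25200 <1
  x=-2.990: |R|=0.24503 <1
  x=-4.478: |R|=1.53512 >1
  x=-4.046: |R|=1.04653 >1
So |R|<1 on (-4.0000, 0).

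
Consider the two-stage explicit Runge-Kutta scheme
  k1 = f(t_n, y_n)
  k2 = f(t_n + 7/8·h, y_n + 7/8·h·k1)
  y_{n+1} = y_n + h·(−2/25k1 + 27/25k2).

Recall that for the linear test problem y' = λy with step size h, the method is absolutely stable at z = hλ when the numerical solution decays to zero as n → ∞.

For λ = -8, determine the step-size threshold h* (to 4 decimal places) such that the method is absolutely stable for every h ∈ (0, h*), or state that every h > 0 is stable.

With y'=λy (z=hλ):
  k1=λy_n ⇒ h·k1=z·y_n;  k2=λ(1+7/8z)y_n ⇒ h·k2=z(1+7/8z)y_n
  y_{n+1}/y_n = 1 − 2/25z + 27/25z(1+7/8z) = 1 + z + 189/200z²
  ⇒ R(z) = 1 + z + 189/200z².

Boundary: |R(x)|=1, x<0.
x=-0.64: |R|=0.7471
R=1: x+189/200x²=0 ⇒ x=−200/189=-1.0582; min R=1−1/(4·189/200)=0.7354>−1
Confirm numerically:
  x=-0.954: |R|=0.90606 <1
  x=-0.941: |R|=0.89578 <1
  x=-0.796: |R|=0.80277 <1
  x=-1.419: |R|=1.48382 >1
  x=-1.277: |R|=1.26404 >1
  x=-1.133: |R|=1.08009 >1
Stable set (-1.0582, 0).

(-1.0582,0); λ=-8 ⇒ h* = (200/189)/8 = 0.1323.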